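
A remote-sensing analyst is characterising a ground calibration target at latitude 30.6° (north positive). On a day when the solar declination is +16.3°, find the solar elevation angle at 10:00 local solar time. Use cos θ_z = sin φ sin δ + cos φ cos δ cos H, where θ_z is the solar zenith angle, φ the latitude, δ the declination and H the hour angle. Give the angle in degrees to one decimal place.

Hour angle H = 15° × (10 − 12) = -30.00°.
With φ = 30.6°, δ = 16.3°, H = -30.00°: sin φ sin δ = 0.1429, cos φ cos δ cos H = 0.7155, so cos θ_z = 0.8584.
θ_z = arccos(0.8584) = 30.86°, so the elevation is 90° − 30.86° = 59.14°.

59.1°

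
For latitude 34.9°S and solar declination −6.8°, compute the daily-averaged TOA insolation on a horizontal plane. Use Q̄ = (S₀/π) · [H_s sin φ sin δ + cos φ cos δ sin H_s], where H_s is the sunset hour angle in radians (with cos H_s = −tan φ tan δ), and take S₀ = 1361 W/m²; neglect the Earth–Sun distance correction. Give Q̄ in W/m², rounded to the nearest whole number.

400 W/m²

The sunset hour angle satisfies cos H_s = −tan φ tan δ = -0.0832, giving H_s = 94.77°. In radians, H_s = 1.6540.
H_s sin φ sin δ = 1.6540 × -0.5721 × -0.1184 = 0.1120.
cos φ cos δ sin H_s = 0.8202 × 0.9930 × 0.9965 = 0.8116.
Q̄ = (1361/π) × (0.1120 + 0.8116) = 433.22 × 0.9236 = 400.12 W/m².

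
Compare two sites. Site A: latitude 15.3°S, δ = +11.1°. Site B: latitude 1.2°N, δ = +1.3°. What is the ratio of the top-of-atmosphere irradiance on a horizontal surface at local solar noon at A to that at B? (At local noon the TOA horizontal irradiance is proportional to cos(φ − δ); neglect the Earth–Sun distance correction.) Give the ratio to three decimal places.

0.896

A: cos θ_z = cos(-15.3° − (11.1°)) = 0.8957.
B: cos θ_z = cos(1.2° − (1.3°)) = 1.0000.
Ratio A/B = 0.8957 / 1.0000 = 0.8957.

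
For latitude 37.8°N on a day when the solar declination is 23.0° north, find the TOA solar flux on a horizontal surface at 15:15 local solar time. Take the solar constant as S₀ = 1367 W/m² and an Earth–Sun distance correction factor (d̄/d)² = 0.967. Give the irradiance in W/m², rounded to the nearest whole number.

951 W/m²

Hour angle H = 15° × (15.25 − 12) = 48.75°.
cos θ_z = sin(37.8°) sin(23.0°) + cos(37.8°) cos(23.0°) cos(48.75°) = 0.2395 + 0.4796 = 0.7191.
Top-of-atmosphere irradiance = S₀ (d̄/d)² cos θ_z = 1367 × 0.967 × 0.7191 = 950.57 W/m².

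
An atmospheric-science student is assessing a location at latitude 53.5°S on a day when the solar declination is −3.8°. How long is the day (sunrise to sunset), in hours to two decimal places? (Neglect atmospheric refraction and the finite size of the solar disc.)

12.69 hours

The sunset hour angle satisfies cos H_s = −tan φ tan δ = -0.0898, giving H_s = 95.15°.
Day length = 2 H_s / 15° h⁻¹ = 190.30° / 15 = 12.687 h.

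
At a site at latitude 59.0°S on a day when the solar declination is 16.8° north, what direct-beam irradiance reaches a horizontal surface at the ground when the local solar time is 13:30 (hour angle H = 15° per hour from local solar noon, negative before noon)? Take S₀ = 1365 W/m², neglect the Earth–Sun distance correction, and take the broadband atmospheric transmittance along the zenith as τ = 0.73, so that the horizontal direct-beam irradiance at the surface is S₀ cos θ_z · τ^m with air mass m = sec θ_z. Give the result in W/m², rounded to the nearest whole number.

Hour angle H = 15° × (13.5 − 12) = 22.50°.
cos θ_z = sin φ sin δ + cos φ cos δ cos H = (-0.8572)(0.2890) + (0.5150)(0.9573)(0.9239) = 0.2078.
Air mass m = 1/cos θ_z = 1/0.2078 = 4.812; τ^m = 0.73^4.812 = 0.2199.
Surface direct beam = 1365 × 0.2078 × 0.2199 = 62.37 W/m².

62 W/m²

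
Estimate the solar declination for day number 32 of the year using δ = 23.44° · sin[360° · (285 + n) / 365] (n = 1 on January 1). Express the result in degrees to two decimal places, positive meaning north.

360 × (285 + 32) / 365 = 312.658°; sin(312.658°) = -0.7354.
δ = 23.44 × -0.7354 = -17.238° ≈ -17.24°.

-17.24°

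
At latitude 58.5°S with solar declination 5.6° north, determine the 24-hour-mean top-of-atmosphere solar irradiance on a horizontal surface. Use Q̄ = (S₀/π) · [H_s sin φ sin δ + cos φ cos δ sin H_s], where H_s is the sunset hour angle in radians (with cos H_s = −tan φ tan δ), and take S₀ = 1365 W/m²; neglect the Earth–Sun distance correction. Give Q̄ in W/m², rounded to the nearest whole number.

The sunset hour angle satisfies cos H_s = −tan φ tan δ = 0.1600, giving H_s = 80.79°. In radians, H_s = 1.4101.
H_s sin φ sin δ = 1.4101 × -0.8526 × 0.0976 = -0.1173.
cos φ cos δ sin H_s = 0.5225 × 0.9952 × 0.9871 = 0.5133.
Q̄ = (1365/π) × (-0.1173 + 0.5133) = 434.49 × 0.3960 = 172.06 W/m².

172 W/m²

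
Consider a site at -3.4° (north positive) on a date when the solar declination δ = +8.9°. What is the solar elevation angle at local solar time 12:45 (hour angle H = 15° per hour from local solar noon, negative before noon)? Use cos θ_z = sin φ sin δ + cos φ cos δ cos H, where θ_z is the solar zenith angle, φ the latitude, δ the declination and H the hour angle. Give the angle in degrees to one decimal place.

73.4°

Hour angle H = 15° × (12.75 − 12) = 11.25°.
With φ = -3.4°, δ = 8.9°, H = 11.25°: sin φ sin δ = -0.0092, cos φ cos δ cos H = 0.9673, so cos θ_z = 0.9581.
θ_z = arccos(0.9581) = 16.64°, so the elevation is 90° − 16.64° = 73.36°.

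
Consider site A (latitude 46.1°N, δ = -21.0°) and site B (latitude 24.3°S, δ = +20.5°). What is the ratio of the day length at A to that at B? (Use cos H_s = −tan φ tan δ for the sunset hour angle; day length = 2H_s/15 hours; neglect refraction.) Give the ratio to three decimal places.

0.828

A: H_s = arccos(−tan 46.1° · tan -21.0°) = 66.49°, so 2H_s/15 = 8.8653 h.
B: H_s = arccos(−tan -24.3° · tan 20.5°) = 80.28°, so 2H_s/15 = 10.7040 h.
Ratio A/B = 8.8653 / 10.7040 = 0.8282.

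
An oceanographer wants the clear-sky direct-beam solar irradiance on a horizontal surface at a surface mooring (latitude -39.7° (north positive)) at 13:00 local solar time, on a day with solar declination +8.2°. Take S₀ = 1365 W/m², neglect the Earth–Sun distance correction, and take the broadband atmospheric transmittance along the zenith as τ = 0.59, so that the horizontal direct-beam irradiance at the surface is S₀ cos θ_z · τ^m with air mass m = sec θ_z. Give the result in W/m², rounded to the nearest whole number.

388 W/m²

Hour angle H = 15° × (13 − 12) = 15.00°.
cos θ_z = sin(-39.7°) sin(8.2°) + cos(-39.7°) cos(8.2°) cos(15.00°) = -0.0911 + 0.7356 = 0.6445.
Air mass m = 1/cos θ_z = 1/0.6445 = 1.552; τ^m = 0.59^1.552 = 0.4409.
Surface direct beam = 1365 × 0.6445 × 0.4409 = 387.88 W/m².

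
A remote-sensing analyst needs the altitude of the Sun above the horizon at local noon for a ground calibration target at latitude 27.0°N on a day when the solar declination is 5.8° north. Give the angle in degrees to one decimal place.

68.8°

At local solar noon the hour angle is zero, so the elevation is 90° − |φ − δ| = 90° − |27.0° − (5.8°)| = 90° − 21.2° = 68.8°.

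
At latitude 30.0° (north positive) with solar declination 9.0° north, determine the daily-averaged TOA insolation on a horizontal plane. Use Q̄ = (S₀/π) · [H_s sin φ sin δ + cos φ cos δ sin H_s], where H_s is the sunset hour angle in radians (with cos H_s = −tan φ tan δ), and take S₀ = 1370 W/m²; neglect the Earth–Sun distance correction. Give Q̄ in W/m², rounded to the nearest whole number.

428 W/m²

cos H_s = −tan(30.0°) · tan(9.0°) = -0.0914, so H_s = arccos(-0.0914) = 95.24°. In radians, H_s = 1.6623.
H_s sin φ sin δ = 1.6623 × 0.5000 × 0.1564 = 0.1300.
cos φ cos δ sin H_s = 0.8660 × 0.9877 × 0.9958 = 0.8518.
Q̄ = (1370/π) × (0.1300 + 0.8518) = 436.08 × 0.9818 = 428.14 W/m².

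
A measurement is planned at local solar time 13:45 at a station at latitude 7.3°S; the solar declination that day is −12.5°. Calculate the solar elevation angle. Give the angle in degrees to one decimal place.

Hour angle H = 15° × (13.75 − 12) = 26.25°.
cos θ_z = sin(-7.3°) sin(-12.5°) + cos(-7.3°) cos(-12.5°) cos(26.25°) = 0.0275 + 0.8685 = 0.8960.
θ_z = arccos(0.8960) = 26.36°, so the elevation is 90° − 26.36° = 63.64°.

63.6°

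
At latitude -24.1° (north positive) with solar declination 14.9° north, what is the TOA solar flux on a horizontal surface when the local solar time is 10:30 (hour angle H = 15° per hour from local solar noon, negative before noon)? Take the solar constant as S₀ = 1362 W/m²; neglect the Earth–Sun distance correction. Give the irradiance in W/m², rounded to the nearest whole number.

967 W/m²

Hour angle H = 15° × (10.5 − 12) = -22.50°.
cos θ_z = sin(-24.1°) sin(14.9°) + cos(-24.1°) cos(14.9°) cos(-22.50°) = -0.1050 + 0.8150 = 0.7100.
Top-of-atmosphere irradiance = S₀ cos θ_z = 1362 × 0.7100 = 967.02 W/m².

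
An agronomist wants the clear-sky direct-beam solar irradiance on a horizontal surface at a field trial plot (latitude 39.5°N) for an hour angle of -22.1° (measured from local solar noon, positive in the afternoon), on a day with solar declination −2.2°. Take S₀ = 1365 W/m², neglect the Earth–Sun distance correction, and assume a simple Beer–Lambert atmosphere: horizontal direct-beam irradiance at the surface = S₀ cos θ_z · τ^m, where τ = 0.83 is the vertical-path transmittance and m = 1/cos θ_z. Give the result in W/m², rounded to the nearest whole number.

719 W/m²

With φ = 39.5°, δ = -2.2°, H = -22.10°: sin φ sin δ = -0.0244, cos φ cos δ cos H = 0.7144, so cos θ_z = 0.6900.
Air mass m = 1/cos θ_z = 1/0.6900 = 1.449; τ^m = 0.83^1.449 = 0.7634.
Surface direct beam = 1365 × 0.6900 × 0.7634 = 719.01 W/m².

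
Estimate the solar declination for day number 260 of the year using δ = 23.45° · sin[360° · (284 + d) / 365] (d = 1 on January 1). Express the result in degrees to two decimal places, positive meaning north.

+1.41°

360 × (284 + 260) / 365 = 536.548°; sin(536.548°) = 0.0602.
δ = 23.45 × 0.0602 = 1.412° ≈ +1.41°.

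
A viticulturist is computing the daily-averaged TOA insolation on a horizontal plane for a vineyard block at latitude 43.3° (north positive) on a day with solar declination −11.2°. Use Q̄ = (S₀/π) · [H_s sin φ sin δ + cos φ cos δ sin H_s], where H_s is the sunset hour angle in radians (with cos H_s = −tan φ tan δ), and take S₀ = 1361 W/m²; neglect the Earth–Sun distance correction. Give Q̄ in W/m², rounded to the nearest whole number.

−tan φ tan δ = −(0.9424)(-0.1980) = 0.1866; H_s = arccos(0.1866) = 79.25°. In radians, H_s = 1.3832.
H_s sin φ sin δ = 1.3832 × 0.6858 × -0.1942 = -0.1842.
cos φ cos δ sin H_s = 0.7278 × 0.9810 × 0.9825 = 0.7015.
Q̄ = (1361/π) × (-0.1842 + 0.7015) = 433.22 × 0.5173 = 224.10 W/m².

224 W/m²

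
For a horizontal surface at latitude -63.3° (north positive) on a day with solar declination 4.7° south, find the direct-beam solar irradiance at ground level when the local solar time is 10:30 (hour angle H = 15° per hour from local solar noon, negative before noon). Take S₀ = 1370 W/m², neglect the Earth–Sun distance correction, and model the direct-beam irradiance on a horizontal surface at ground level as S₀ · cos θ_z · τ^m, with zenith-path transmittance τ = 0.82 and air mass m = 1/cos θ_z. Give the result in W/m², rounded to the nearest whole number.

Hour angle H = 15° × (10.5 − 12) = -22.50°.
cos θ_z = sin(-63.3°) sin(-4.7°) + cos(-63.3°) cos(-4.7°) cos(-22.50°) = 0.0732 + 0.4137 = 0.4869.
Air mass m = 1/cos θ_z = 1/0.4869 = 2.054; τ^m = 0.82^2.054 = 0.6652.
Surface direct beam = 1370 × 0.4869 × 0.6652 = 443.72 W/m².

444 W/m²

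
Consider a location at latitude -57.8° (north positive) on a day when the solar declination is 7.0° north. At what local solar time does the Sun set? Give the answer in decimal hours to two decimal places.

cos H_s = −tan(-57.8°) · tan(7.0°) = 0.1950, so H_s = arccos(0.1950) = 78.76°.
Sunset is at 12 + H_s/15 = 12 + 5.251 = 17.251 h local solar time.

17.25 h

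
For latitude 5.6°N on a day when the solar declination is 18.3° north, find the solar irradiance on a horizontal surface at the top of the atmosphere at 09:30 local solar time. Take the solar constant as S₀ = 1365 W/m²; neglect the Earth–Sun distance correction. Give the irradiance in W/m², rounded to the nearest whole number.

1065 W/m²

Hour angle H = 15° × (9.5 − 12) = -37.50°.
With φ = 5.6°, δ = 18.3°, H = -37.50°: sin φ sin δ = 0.0306, cos φ cos δ cos H = 0.7496, so cos θ_z = 0.7802.
Top-of-atmosphere irradiance = S₀ cos θ_z = 1365 × 0.7802 = 1064.97 W/m².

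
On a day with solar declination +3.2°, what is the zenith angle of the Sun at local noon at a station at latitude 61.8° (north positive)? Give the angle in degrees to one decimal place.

At local solar noon the hour angle is zero, so the zenith angle is |φ − δ| = |61.8° − (3.2°)| = 58.6°.

58.6°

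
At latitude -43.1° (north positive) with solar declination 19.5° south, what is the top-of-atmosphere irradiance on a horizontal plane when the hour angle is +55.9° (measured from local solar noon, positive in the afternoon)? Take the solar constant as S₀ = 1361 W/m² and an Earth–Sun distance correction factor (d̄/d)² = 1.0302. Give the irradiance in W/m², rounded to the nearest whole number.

861 W/m²

With φ = -43.1°, δ = -19.5°, H = 55.90°: sin φ sin δ = 0.2281, cos φ cos δ cos H = 0.3859, so cos θ_z = 0.6140.
Top-of-atmosphere irradiance = S₀ (d̄/d)² cos θ_z = 1361 × 1.0302 × 0.6140 = 860.89 W/m².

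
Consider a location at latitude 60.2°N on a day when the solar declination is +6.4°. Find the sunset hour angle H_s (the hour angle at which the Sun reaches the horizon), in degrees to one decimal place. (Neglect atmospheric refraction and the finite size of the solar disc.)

cos H_s = −tan(60.2°) · tan(6.4°) = -0.1959, so H_s = arccos(-0.1959) = 101.30°.

101.3°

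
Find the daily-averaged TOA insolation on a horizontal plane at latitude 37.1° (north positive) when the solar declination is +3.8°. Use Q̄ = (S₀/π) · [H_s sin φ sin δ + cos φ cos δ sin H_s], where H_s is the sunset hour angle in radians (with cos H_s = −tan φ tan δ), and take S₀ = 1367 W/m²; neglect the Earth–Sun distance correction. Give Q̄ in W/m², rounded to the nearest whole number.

374 W/m²

−tan φ tan δ = −(0.7563)(0.0664) = -0.0502; H_s = arccos(-0.0502) = 92.88°. In radians, H_s = 1.6211.
H_s sin φ sin δ = 1.6211 × 0.6032 × 0.0663 = 0.0648.
cos φ cos δ sin H_s = 0.7976 × 0.9978 × 0.9987 = 0.7948.
Q̄ = (1367/π) × (0.0648 + 0.7948) = 435.13 × 0.8596 = 374.04 W/m².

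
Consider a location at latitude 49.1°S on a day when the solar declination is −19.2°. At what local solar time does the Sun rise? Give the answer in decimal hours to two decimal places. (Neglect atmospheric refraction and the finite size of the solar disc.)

−tan φ tan δ = −(-1.1544)(-0.3482) = -0.4020; H_s = arccos(-0.4020) = 113.70°.
Sunrise is at 12 − H_s/15 = 12 − 7.580 = 4.420 h local solar time.

4.42 h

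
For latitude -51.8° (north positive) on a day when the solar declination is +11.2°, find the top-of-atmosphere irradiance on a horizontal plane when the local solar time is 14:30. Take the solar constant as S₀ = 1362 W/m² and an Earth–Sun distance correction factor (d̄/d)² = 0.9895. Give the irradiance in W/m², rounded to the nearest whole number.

443 W/m²

Hour angle H = 15° × (14.5 − 12) = 37.50°.
With φ = -51.8°, δ = 11.2°, H = 37.50°: sin φ sin δ = -0.1526, cos φ cos δ cos H = 0.4813, so cos θ_z = 0.3287.
Top-of-atmosphere irradiance = S₀ (d̄/d)² cos θ_z = 1362 × 0.9895 × 0.3287 = 442.99 W/m².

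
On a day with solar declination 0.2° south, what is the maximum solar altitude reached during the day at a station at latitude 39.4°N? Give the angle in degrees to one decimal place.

At local solar noon the hour angle is zero, so the elevation is 90° − |φ − δ| = 90° − |39.4° − (-0.2°)| = 90° − 39.6° = 50.4°.

50.4°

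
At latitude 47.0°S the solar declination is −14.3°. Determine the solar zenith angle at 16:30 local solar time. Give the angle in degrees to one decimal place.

Hour angle H = 15° × (16.5 − 12) = 67.50°.
cos θ_z = sin φ sin δ + cos φ cos δ cos H = (-0.7314)(-0.2470) + (0.6820)(0.9690)(0.3827) = 0.4336.
θ_z = arccos(0.4336) = 64.30°.

64.3°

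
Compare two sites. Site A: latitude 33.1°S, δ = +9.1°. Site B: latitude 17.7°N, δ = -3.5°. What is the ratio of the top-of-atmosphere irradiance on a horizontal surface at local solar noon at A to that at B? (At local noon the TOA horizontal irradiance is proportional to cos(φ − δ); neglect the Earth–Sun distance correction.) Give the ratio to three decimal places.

0.795

A: cos θ_z = cos(-33.1° − (9.1°)) = 0.7408.
B: cos θ_z = cos(17.7° − (-3.5°)) = 0.9323.
Ratio A/B = 0.7408 / 0.9323 = 0.7946.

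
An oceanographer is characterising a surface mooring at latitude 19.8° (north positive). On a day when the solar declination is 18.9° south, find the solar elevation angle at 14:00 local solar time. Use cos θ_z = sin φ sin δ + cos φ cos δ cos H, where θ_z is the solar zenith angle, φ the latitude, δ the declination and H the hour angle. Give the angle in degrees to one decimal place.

Hour angle H = 15° × (14 − 12) = 30.00°.
cos θ_z = sin(19.8°) sin(-18.9°) + cos(19.8°) cos(-18.9°) cos(30.00°) = -0.1097 + 0.7709 = 0.6612.
θ_z = arccos(0.6612) = 48.61°, so the elevation is 90° − 48.61° = 41.39°.

41.4°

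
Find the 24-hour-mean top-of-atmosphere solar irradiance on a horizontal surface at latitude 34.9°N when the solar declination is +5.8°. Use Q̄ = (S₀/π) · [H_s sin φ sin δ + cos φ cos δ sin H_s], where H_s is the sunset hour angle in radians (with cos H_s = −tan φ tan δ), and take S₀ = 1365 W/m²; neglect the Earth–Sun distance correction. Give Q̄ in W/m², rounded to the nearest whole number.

cos H_s = −tan(34.9°) · tan(5.8°) = -0.0709, so H_s = arccos(-0.0709) = 94.07°. In radians, H_s = 1.6418.
H_s sin φ sin δ = 1.6418 × 0.5721 × 0.1011 = 0.0950.
cos φ cos δ sin H_s = 0.8202 × 0.9949 × 0.9975 = 0.8140.
Q̄ = (1365/π) × (0.0950 + 0.8140) = 434.49 × 0.9090 = 394.95 W/m².

395 W/m²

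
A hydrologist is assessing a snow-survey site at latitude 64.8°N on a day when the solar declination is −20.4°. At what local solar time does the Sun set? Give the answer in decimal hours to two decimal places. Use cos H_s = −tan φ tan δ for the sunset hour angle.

14.52 h

−tan φ tan δ = −(2.1251)(-0.3719) = 0.7903; H_s = arccos(0.7903) = 37.79°.
Sunset is at 12 + H_s/15 = 12 + 2.519 = 14.519 h local solar time.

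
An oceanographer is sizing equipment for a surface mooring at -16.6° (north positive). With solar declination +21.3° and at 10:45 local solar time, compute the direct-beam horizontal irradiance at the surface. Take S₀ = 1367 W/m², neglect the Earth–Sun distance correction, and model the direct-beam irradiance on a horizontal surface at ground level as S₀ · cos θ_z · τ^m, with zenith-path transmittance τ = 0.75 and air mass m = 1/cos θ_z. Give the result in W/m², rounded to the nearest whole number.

688 W/m²

Hour angle H = 15° × (10.75 − 12) = -18.75°.
cos θ_z = sin φ sin δ + cos φ cos δ cos H = (-0.2857)(0.3633) + (0.9583)(0.9317)(0.9469) = 0.7416.
Air mass m = 1/cos θ_z = 1/0.7416 = 1.348; τ^m = 0.75^1.348 = 0.6786.
Surface direct beam = 1367 × 0.7416 × 0.6786 = 687.94 W/m².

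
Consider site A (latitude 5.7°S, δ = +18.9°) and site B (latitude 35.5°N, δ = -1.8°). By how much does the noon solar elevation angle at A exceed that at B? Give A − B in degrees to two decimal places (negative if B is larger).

+12.70°

A: 90° − |-5.7 − (18.9)| = 65.40°.
B: 90° − |35.5 − (-1.8)| = 52.70°.
A − B = 65.40 − 52.70 = 12.70°.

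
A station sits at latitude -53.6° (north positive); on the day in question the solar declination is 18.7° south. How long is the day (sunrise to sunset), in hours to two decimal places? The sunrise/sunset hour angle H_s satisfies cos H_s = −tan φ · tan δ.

15.64 hours

The sunset hour angle satisfies cos H_s = −tan φ tan δ = -0.4591, giving H_s = 117.33°.
Day length = 2 H_s / 15° h⁻¹ = 234.66° / 15 = 15.644 h.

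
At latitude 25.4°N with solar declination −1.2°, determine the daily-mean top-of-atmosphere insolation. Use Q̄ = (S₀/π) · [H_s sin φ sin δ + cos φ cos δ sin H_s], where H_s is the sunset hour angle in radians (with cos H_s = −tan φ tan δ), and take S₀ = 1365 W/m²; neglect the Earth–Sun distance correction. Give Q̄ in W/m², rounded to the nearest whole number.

The sunset hour angle satisfies cos H_s = −tan φ tan δ = 0.0099, giving H_s = 89.43°. In radians, H_s = 1.5608.
H_s sin φ sin δ = 1.5608 × 0.4289 × -0.0209 = -0.0140.
cos φ cos δ sin H_s = 0.9033 × 0.9998 × 1.0000 = 0.9031.
Q̄ = (1365/π) × (-0.0140 + 0.9031) = 434.49 × 0.8891 = 386.31 W/m².

386 W/m²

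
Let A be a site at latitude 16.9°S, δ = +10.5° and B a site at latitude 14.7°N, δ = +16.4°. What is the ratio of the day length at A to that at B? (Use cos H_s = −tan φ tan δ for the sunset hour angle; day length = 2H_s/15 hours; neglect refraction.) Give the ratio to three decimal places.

0.919

A: H_s = arccos(−tan -16.9° · tan 10.5°) = 86.77°, so 2H_s/15 = 11.5693 h.
B: H_s = arccos(−tan 14.7° · tan 16.4°) = 94.43°, so 2H_s/15 = 12.5907 h.
Ratio A/B = 11.5693 / 12.5907 = 0.9189.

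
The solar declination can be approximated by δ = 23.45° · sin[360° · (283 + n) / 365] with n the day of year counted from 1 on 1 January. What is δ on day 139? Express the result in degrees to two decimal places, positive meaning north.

360 × (283 + 139) / 365 = 416.219°; sin(416.219°) = 0.8312.
δ = 23.45 × 0.8312 = 19.492° ≈ +19.49°.

+19.49°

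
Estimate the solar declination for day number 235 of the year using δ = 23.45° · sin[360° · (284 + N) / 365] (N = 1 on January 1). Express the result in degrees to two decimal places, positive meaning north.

+11.05°

360 × (284 + 235) / 365 = 511.890°; sin(511.890°) = 0.4712.
δ = 23.45 × 0.4712 = 11.050° ≈ +11.05°.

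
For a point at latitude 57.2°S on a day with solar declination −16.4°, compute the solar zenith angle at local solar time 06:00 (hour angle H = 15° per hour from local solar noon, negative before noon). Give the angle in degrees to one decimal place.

Hour angle H = 15° × (6 − 12) = -90.00°.
cos θ_z = sin φ sin δ + cos φ cos δ cos H = (-0.8406)(-0.2823) + (0.5417)(0.9593)(0.0000) = 0.2373.
θ_z = arccos(0.2373) = 76.27°.

76.3°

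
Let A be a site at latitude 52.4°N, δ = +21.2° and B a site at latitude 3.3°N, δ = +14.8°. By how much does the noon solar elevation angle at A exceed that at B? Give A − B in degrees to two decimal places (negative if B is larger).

-19.70°

A: 90° − |52.4 − (21.2)| = 58.80°.
B: 90° − |3.3 − (14.8)| = 78.50°.
A − B = 58.80 − 78.50 = -19.70°.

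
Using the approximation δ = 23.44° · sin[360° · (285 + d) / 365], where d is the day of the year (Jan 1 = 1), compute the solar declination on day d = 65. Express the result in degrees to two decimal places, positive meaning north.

-5.99°

360 × (285 + 65) / 365 = 345.205°; sin(345.205°) = -0.2554.
δ = 23.44 × -0.2554 = -5.987° ≈ -5.99°.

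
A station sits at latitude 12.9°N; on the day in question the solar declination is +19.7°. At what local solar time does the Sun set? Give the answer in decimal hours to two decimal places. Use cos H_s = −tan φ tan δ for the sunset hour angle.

The sunset hour angle satisfies cos H_s = −tan φ tan δ = -0.0820, giving H_s = 94.70°.
Sunset is at 12 + H_s/15 = 12 + 6.313 = 18.313 h local solar time.

18.31 h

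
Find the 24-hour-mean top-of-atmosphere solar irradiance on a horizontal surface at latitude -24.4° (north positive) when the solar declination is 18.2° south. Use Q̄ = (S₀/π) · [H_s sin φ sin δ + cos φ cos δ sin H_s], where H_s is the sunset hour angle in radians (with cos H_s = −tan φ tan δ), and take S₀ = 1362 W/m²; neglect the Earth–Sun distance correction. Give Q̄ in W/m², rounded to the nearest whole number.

467 W/m²

The sunset hour angle satisfies cos H_s = −tan φ tan δ = -0.1491, giving H_s = 98.57°. In radians, H_s = 1.7204.
H_s sin φ sin δ = 1.7204 × -0.4131 × -0.3123 = 0.2220.
cos φ cos δ sin H_s = 0.9107 × 0.9500 × 0.9888 = 0.8555.
Q̄ = (1362/π) × (0.2220 + 0.8555) = 433.54 × 1.0775 = 467.14 W/m².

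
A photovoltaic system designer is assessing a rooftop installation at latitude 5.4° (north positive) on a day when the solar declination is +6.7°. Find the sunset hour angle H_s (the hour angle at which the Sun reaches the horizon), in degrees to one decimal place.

The sunset hour angle satisfies cos H_s = −tan φ tan δ = -0.0111, giving H_s = 90.64°.

90.6°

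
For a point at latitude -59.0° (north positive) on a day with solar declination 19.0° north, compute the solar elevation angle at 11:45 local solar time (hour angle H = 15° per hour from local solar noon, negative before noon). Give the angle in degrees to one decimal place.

11.9°

Hour angle H = 15° × (11.75 − 12) = -3.75°.
cos θ_z = sin(-59.0°) sin(19.0°) + cos(-59.0°) cos(19.0°) cos(-3.75°) = -0.2791 + 0.4859 = 0.2068.
θ_z = arccos(0.2068) = 78.07°, so the elevation is 90° − 78.07° = 11.93°.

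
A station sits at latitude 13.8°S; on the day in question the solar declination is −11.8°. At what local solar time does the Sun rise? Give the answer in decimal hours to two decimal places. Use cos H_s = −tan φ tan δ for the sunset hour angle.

−tan φ tan δ = −(-0.2456)(-0.2089) = -0.0513; H_s = arccos(-0.0513) = 92.94°.
Sunrise is at 12 − H_s/15 = 12 − 6.196 = 5.804 h local solar time.

5.80 h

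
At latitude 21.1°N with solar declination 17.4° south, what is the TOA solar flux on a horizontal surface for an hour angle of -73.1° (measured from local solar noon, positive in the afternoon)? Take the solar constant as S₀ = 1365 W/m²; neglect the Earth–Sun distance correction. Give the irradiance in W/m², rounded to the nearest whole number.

206 W/m²

cos θ_z = sin φ sin δ + cos φ cos δ cos H = (0.3600)(-0.2990) + (0.9330)(0.9542)(0.2907) = 0.1512.
Top-of-atmosphere irradiance = S₀ cos θ_z = 1365 × 0.1512 = 206.39 W/m².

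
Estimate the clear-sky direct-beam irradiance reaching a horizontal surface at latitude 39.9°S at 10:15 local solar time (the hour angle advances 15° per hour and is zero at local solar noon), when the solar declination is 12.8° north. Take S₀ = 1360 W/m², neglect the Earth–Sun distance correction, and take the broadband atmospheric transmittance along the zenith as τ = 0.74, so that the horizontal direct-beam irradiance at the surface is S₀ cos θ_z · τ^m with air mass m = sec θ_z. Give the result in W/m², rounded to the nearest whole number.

407 W/m²

Hour angle H = 15° × (10.25 − 12) = -26.25°.
With φ = -39.9°, δ = 12.8°, H = -26.25°: sin φ sin δ = -0.1421, cos φ cos δ cos H = 0.6710, so cos θ_z = 0.5289.
Air mass m = 1/cos θ_z = 1/0.5289 = 1.891; τ^m = 0.74^1.891 = 0.5659.
Surface direct beam = 1360 × 0.5289 × 0.5659 = 407.05 W/m².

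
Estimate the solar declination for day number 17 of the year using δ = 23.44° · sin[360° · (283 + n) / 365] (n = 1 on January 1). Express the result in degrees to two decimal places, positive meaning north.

360 × (283 + 17) / 365 = 295.890°; sin(295.890°) = -0.8996.
δ = 23.44 × -0.8996 = -21.087° ≈ -21.09°.

-21.09°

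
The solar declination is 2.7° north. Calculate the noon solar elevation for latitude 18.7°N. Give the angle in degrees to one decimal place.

74.0°

At local solar noon the hour angle is zero, so the elevation is 90° − |φ − δ| = 90° − |18.7° − (2.7°)| = 90° − 16.0° = 74.0°.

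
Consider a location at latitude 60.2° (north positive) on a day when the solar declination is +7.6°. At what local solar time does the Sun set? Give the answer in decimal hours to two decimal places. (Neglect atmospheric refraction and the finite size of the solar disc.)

−tan φ tan δ = −(1.7461)(0.1334) = -0.2329; H_s = arccos(-0.2329) = 103.47°.
Sunset is at 12 + H_s/15 = 12 + 6.898 = 18.898 h local solar time.

18.90 h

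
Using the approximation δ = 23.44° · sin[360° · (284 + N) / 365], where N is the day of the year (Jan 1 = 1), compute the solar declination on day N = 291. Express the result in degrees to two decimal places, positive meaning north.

-10.69°

360 × (284 + 291) / 365 = 567.123°; sin(567.123°) = -0.4559.
δ = 23.44 × -0.4559 = -10.686° ≈ -10.69°.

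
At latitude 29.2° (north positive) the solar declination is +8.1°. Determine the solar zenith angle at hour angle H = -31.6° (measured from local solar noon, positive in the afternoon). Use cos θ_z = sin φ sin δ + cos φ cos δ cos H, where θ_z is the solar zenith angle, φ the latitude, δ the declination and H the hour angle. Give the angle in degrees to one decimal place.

36.4°

With φ = 29.2°, δ = 8.1°, H = -31.60°: sin φ sin δ = 0.0687, cos φ cos δ cos H = 0.7361, so cos θ_z = 0.8048.
θ_z = arccos(0.8048) = 36.41°.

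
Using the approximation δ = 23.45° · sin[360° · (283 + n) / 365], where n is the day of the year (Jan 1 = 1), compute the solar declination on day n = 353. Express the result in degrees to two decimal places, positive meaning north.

-23.42°

360 × (283 + 353) / 365 = 627.288°; sin(627.288°) = -0.9989.
δ = 23.45 × -0.9989 = -23.424° ≈ -23.42°.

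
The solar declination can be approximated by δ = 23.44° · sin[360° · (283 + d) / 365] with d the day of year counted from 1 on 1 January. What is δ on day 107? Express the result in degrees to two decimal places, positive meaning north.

360 × (283 + 107) / 365 = 384.658°; sin(384.658°) = 0.4172.
δ = 23.44 × 0.4172 = 9.779° ≈ +9.78°.

+9.78°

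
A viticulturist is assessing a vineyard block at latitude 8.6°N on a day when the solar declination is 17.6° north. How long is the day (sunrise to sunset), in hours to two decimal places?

The sunset hour angle satisfies cos H_s = −tan φ tan δ = -0.0480, giving H_s = 92.75°.
Day length = 2 H_s / 15° h⁻¹ = 185.50° / 15 = 12.367 h.

12.37 hours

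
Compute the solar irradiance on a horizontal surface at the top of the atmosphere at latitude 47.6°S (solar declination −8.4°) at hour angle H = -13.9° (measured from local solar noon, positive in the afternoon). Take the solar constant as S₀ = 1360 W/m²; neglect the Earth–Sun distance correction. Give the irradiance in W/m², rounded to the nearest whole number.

1027 W/m²

cos θ_z = sin(-47.6°) sin(-8.4°) + cos(-47.6°) cos(-8.4°) cos(-13.90°) = 0.1079 + 0.6475 = 0.7554.
Top-of-atmosphere irradiance = S₀ cos θ_z = 1360 × 0.7554 = 1027.34 W/m².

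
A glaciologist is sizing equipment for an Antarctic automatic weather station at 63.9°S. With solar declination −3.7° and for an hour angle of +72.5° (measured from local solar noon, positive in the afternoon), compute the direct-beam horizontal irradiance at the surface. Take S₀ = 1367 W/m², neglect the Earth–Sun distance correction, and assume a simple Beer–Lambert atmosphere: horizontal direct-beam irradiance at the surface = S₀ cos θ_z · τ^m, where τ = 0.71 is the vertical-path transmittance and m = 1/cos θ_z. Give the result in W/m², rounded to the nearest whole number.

43 W/m²

cos θ_z = sin(-63.9°) sin(-3.7°) + cos(-63.9°) cos(-3.7°) cos(72.50°) = 0.0580 + 0.1320 = 0.1900.
Air mass m = 1/cos θ_z = 1/0.1900 = 5.263; τ^m = 0.71^5.263 = 0.1649.
Surface direct beam = 1367 × 0.1900 × 0.1649 = 42.83 W/m².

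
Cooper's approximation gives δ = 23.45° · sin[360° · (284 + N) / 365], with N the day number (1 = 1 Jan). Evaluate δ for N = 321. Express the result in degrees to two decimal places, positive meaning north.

-19.60°

360 × (284 + 321) / 365 = 596.712°; sin(596.712°) = -0.8359.
δ = 23.45 × -0.8359 = -19.602° ≈ -19.60°.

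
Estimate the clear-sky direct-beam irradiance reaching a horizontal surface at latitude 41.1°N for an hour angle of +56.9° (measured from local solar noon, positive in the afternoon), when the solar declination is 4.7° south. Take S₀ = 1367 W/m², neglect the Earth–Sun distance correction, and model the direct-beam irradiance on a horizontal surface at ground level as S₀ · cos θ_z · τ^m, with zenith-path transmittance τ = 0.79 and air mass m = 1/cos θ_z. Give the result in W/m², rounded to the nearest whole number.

cos θ_z = sin φ sin δ + cos φ cos δ cos H = (0.6574)(-0.0819) + (0.7536)(0.9966)(0.5461) = 0.3563.
Air mass m = 1/cos θ_z = 1/0.3563 = 2.807; τ^m = 0.79^2.807 = 0.5160.
Surface direct beam = 1367 × 0.3563 × 0.5160 = 251.32 W/m².

251 W/m²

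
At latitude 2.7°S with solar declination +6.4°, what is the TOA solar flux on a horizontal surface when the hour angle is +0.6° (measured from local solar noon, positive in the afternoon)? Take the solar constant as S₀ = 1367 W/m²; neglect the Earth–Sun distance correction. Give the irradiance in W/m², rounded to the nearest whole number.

With φ = -2.7°, δ = 6.4°, H = 0.60°: sin φ sin δ = -0.0053, cos φ cos δ cos H = 0.9926, so cos θ_z = 0.9873.
Top-of-atmosphere irradiance = S₀ cos θ_z = 1367 × 0.9873 = 1349.64 W/m².

1350 W/m²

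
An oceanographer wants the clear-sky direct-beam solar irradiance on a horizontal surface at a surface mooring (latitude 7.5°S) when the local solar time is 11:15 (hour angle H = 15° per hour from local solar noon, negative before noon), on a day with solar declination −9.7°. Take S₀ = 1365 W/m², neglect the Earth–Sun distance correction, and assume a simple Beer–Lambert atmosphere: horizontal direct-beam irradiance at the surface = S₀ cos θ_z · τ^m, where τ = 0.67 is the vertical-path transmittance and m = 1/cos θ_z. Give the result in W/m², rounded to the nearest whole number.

Hour angle H = 15° × (11.25 − 12) = -11.25°.
With φ = -7.5°, δ = -9.7°, H = -11.25°: sin φ sin δ = 0.0220, cos φ cos δ cos H = 0.9585, so cos θ_z = 0.9805.
Air mass m = 1/cos θ_z = 1/0.9805 = 1.020; τ^m = 0.67^1.020 = 0.6647.
Surface direct beam = 1365 × 0.9805 × 0.6647 = 889.62 W/m².

890 W/m²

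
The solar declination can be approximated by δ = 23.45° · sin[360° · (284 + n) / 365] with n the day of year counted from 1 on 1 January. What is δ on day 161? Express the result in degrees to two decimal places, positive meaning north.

360 × (284 + 161) / 365 = 438.904°; sin(438.904°) = 0.9813.
δ = 23.45 × 0.9813 = 23.011° ≈ +23.01°.

+23.01°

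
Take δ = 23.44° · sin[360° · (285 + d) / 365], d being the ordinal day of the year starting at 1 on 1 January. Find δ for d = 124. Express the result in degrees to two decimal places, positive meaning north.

+16.10°

360 × (285 + 124) / 365 = 403.397°; sin(403.397°) = 0.6870.
δ = 23.44 × 0.6870 = 16.103° ≈ +16.10°.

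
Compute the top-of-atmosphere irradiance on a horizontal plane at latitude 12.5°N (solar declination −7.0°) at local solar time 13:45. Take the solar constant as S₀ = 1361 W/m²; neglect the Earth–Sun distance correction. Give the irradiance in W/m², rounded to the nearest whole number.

Hour angle H = 15° × (13.75 − 12) = 26.25°.
With φ = 12.5°, δ = -7.0°, H = 26.25°: sin φ sin δ = -0.0264, cos φ cos δ cos H = 0.8691, so cos θ_z = 0.8427.
Top-of-atmosphere irradiance = S₀ cos θ_z = 1361 × 0.8427 = 1146.91 W/m².

1147 W/m²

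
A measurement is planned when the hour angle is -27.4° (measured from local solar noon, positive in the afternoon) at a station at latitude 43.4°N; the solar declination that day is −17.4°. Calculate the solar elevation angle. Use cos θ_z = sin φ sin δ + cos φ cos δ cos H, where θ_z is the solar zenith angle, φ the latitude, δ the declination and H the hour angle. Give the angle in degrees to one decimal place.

24.2°

cos θ_z = sin φ sin δ + cos φ cos δ cos H = (0.6871)(-0.2990) + (0.7266)(0.9542)(0.8878) = 0.4101.
θ_z = arccos(0.4101) = 65.79°, so the elevation is 90° − 65.79° = 24.21°.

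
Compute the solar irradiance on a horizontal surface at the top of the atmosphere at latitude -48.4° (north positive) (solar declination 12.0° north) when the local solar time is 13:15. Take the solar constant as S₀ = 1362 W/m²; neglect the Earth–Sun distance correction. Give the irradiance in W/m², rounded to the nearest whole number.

626 W/m²

Hour angle H = 15° × (13.25 − 12) = 18.75°.
cos θ_z = sin φ sin δ + cos φ cos δ cos H = (-0.7478)(0.2079) + (0.6639)(0.9781)(0.9469) = 0.4594.
Top-of-atmosphere irradiance = S₀ cos θ_z = 1362 × 0.4594 = 625.70 W/m².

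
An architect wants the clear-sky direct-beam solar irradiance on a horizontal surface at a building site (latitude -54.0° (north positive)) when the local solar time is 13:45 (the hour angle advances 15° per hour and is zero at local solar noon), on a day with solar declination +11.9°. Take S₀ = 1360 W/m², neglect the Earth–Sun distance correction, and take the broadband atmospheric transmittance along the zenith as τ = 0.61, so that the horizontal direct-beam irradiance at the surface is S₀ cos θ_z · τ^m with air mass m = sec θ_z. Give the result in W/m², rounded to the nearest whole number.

115 W/m²

Hour angle H = 15° × (13.75 − 12) = 26.25°.
With φ = -54.0°, δ = 11.9°, H = 26.25°: sin φ sin δ = -0.1668, cos φ cos δ cos H = 0.5158, so cos θ_z = 0.3490.
Air mass m = 1/cos θ_z = 1/0.3490 = 2.865; τ^m = 0.61^2.865 = 0.2426.
Surface direct beam = 1360 × 0.3490 × 0.2426 = 115.15 W/m².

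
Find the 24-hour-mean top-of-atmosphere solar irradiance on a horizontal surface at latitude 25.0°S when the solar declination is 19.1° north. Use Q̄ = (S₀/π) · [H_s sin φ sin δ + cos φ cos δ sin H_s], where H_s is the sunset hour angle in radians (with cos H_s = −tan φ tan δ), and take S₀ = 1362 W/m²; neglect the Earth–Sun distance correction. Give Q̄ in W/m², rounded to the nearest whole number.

282 W/m²

cos H_s = −tan(-25.0°) · tan(19.1°) = 0.1615, so H_s = arccos(0.1615) = 80.71°. In radians, H_s = 1.4087.
H_s sin φ sin δ = 1.4087 × -0.4226 × 0.3272 = -0.1948.
cos φ cos δ sin H_s = 0.9063 × 0.9449 × 0.9869 = 0.8451.
Q̄ = (1362/π) × (-0.1948 + 0.8451) = 433.54 × 0.6503 = 281.93 W/m².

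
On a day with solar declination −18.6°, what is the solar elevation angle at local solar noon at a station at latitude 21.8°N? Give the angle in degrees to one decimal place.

At local solar noon the hour angle is zero, so the elevation is 90° − |φ − δ| = 90° − |21.8° − (-18.6°)| = 90° − 40.4° = 49.6°.

49.6°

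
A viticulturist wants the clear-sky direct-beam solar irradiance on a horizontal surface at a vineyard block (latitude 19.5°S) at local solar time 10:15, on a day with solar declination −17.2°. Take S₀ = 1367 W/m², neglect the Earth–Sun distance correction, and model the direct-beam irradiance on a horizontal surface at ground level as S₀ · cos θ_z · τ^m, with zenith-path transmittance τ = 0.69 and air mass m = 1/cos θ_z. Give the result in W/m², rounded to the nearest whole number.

823 W/m²

Hour angle H = 15° × (10.25 − 12) = -26.25°.
cos θ_z = sin φ sin δ + cos φ cos δ cos H = (-0.3338)(-0.2957) + (0.9426)(0.9553)(0.8969) = 0.9063.
Air mass m = 1/cos θ_z = 1/0.9063 = 1.103; τ^m = 0.69^1.103 = 0.6641.
Surface direct beam = 1367 × 0.9063 × 0.6641 = 822.76 W/m².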